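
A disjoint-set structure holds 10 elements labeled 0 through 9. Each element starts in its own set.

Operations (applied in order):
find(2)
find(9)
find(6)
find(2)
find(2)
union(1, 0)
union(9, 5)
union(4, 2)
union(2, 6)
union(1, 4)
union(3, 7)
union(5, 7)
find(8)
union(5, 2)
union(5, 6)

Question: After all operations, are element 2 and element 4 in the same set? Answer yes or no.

Step 1: find(2) -> no change; set of 2 is {2}
Step 2: find(9) -> no change; set of 9 is {9}
Step 3: find(6) -> no change; set of 6 is {6}
Step 4: find(2) -> no change; set of 2 is {2}
Step 5: find(2) -> no change; set of 2 is {2}
Step 6: union(1, 0) -> merged; set of 1 now {0, 1}
Step 7: union(9, 5) -> merged; set of 9 now {5, 9}
Step 8: union(4, 2) -> merged; set of 4 now {2, 4}
Step 9: union(2, 6) -> merged; set of 2 now {2, 4, 6}
Step 10: union(1, 4) -> merged; set of 1 now {0, 1, 2, 4, 6}
Step 11: union(3, 7) -> merged; set of 3 now {3, 7}
Step 12: union(5, 7) -> merged; set of 5 now {3, 5, 7, 9}
Step 13: find(8) -> no change; set of 8 is {8}
Step 14: union(5, 2) -> merged; set of 5 now {0, 1, 2, 3, 4, 5, 6, 7, 9}
Step 15: union(5, 6) -> already same set; set of 5 now {0, 1, 2, 3, 4, 5, 6, 7, 9}
Set of 2: {0, 1, 2, 3, 4, 5, 6, 7, 9}; 4 is a member.

Answer: yes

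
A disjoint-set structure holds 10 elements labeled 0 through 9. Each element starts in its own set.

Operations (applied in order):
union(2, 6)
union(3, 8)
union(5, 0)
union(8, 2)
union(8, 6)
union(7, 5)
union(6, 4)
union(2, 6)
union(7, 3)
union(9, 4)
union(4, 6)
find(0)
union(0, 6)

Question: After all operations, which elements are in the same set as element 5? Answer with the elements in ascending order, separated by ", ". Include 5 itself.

Answer: 0, 2, 3, 4, 5, 6, 7, 8, 9

Derivation:
Step 1: union(2, 6) -> merged; set of 2 now {2, 6}
Step 2: union(3, 8) -> merged; set of 3 now {3, 8}
Step 3: union(5, 0) -> merged; set of 5 now {0, 5}
Step 4: union(8, 2) -> merged; set of 8 now {2, 3, 6, 8}
Step 5: union(8, 6) -> already same set; set of 8 now {2, 3, 6, 8}
Step 6: union(7, 5) -> merged; set of 7 now {0, 5, 7}
Step 7: union(6, 4) -> merged; set of 6 now {2, 3, 4, 6, 8}
Step 8: union(2, 6) -> already same set; set of 2 now {2, 3, 4, 6, 8}
Step 9: union(7, 3) -> merged; set of 7 now {0, 2, 3, 4, 5, 6, 7, 8}
Step 10: union(9, 4) -> merged; set of 9 now {0, 2, 3, 4, 5, 6, 7, 8, 9}
Step 11: union(4, 6) -> already same set; set of 4 now {0, 2, 3, 4, 5, 6, 7, 8, 9}
Step 12: find(0) -> no change; set of 0 is {0, 2, 3, 4, 5, 6, 7, 8, 9}
Step 13: union(0, 6) -> already same set; set of 0 now {0, 2, 3, 4, 5, 6, 7, 8, 9}
Component of 5: {0, 2, 3, 4, 5, 6, 7, 8, 9}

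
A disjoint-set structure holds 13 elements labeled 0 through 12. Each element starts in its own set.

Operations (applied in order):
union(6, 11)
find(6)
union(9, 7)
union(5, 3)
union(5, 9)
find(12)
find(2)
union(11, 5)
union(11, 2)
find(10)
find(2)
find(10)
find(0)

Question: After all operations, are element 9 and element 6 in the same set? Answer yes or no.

Step 1: union(6, 11) -> merged; set of 6 now {6, 11}
Step 2: find(6) -> no change; set of 6 is {6, 11}
Step 3: union(9, 7) -> merged; set of 9 now {7, 9}
Step 4: union(5, 3) -> merged; set of 5 now {3, 5}
Step 5: union(5, 9) -> merged; set of 5 now {3, 5, 7, 9}
Step 6: find(12) -> no change; set of 12 is {12}
Step 7: find(2) -> no change; set of 2 is {2}
Step 8: union(11, 5) -> merged; set of 11 now {3, 5, 6, 7, 9, 11}
Step 9: union(11, 2) -> merged; set of 11 now {2, 3, 5, 6, 7, 9, 11}
Step 10: find(10) -> no change; set of 10 is {10}
Step 11: find(2) -> no change; set of 2 is {2, 3, 5, 6, 7, 9, 11}
Step 12: find(10) -> no change; set of 10 is {10}
Step 13: find(0) -> no change; set of 0 is {0}
Set of 9: {2, 3, 5, 6, 7, 9, 11}; 6 is a member.

Answer: yes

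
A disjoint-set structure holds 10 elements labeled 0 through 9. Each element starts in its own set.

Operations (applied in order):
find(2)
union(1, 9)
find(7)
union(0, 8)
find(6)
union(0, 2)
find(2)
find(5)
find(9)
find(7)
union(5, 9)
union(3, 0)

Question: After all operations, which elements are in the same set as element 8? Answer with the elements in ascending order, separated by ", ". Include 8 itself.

Answer: 0, 2, 3, 8

Derivation:
Step 1: find(2) -> no change; set of 2 is {2}
Step 2: union(1, 9) -> merged; set of 1 now {1, 9}
Step 3: find(7) -> no change; set of 7 is {7}
Step 4: union(0, 8) -> merged; set of 0 now {0, 8}
Step 5: find(6) -> no change; set of 6 is {6}
Step 6: union(0, 2) -> merged; set of 0 now {0, 2, 8}
Step 7: find(2) -> no change; set of 2 is {0, 2, 8}
Step 8: find(5) -> no change; set of 5 is {5}
Step 9: find(9) -> no change; set of 9 is {1, 9}
Step 10: find(7) -> no change; set of 7 is {7}
Step 11: union(5, 9) -> merged; set of 5 now {1, 5, 9}
Step 12: union(3, 0) -> merged; set of 3 now {0, 2, 3, 8}
Component of 8: {0, 2, 3, 8}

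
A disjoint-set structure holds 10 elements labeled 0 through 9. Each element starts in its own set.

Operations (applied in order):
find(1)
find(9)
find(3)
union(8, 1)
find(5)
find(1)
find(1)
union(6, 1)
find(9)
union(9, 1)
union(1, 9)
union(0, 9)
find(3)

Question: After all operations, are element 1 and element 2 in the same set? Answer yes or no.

Step 1: find(1) -> no change; set of 1 is {1}
Step 2: find(9) -> no change; set of 9 is {9}
Step 3: find(3) -> no change; set of 3 is {3}
Step 4: union(8, 1) -> merged; set of 8 now {1, 8}
Step 5: find(5) -> no change; set of 5 is {5}
Step 6: find(1) -> no change; set of 1 is {1, 8}
Step 7: find(1) -> no change; set of 1 is {1, 8}
Step 8: union(6, 1) -> merged; set of 6 now {1, 6, 8}
Step 9: find(9) -> no change; set of 9 is {9}
Step 10: union(9, 1) -> merged; set of 9 now {1, 6, 8, 9}
Step 11: union(1, 9) -> already same set; set of 1 now {1, 6, 8, 9}
Step 12: union(0, 9) -> merged; set of 0 now {0, 1, 6, 8, 9}
Step 13: find(3) -> no change; set of 3 is {3}
Set of 1: {0, 1, 6, 8, 9}; 2 is not a member.

Answer: no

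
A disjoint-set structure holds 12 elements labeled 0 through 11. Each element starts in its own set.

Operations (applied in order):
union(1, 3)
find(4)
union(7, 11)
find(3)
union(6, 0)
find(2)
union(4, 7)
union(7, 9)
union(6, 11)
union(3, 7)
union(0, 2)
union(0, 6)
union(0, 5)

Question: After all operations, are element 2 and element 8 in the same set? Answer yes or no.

Answer: no

Derivation:
Step 1: union(1, 3) -> merged; set of 1 now {1, 3}
Step 2: find(4) -> no change; set of 4 is {4}
Step 3: union(7, 11) -> merged; set of 7 now {7, 11}
Step 4: find(3) -> no change; set of 3 is {1, 3}
Step 5: union(6, 0) -> merged; set of 6 now {0, 6}
Step 6: find(2) -> no change; set of 2 is {2}
Step 7: union(4, 7) -> merged; set of 4 now {4, 7, 11}
Step 8: union(7, 9) -> merged; set of 7 now {4, 7, 9, 11}
Step 9: union(6, 11) -> merged; set of 6 now {0, 4, 6, 7, 9, 11}
Step 10: union(3, 7) -> merged; set of 3 now {0, 1, 3, 4, 6, 7, 9, 11}
Step 11: union(0, 2) -> merged; set of 0 now {0, 1, 2, 3, 4, 6, 7, 9, 11}
Step 12: union(0, 6) -> already same set; set of 0 now {0, 1, 2, 3, 4, 6, 7, 9, 11}
Step 13: union(0, 5) -> merged; set of 0 now {0, 1, 2, 3, 4, 5, 6, 7, 9, 11}
Set of 2: {0, 1, 2, 3, 4, 5, 6, 7, 9, 11}; 8 is not a member.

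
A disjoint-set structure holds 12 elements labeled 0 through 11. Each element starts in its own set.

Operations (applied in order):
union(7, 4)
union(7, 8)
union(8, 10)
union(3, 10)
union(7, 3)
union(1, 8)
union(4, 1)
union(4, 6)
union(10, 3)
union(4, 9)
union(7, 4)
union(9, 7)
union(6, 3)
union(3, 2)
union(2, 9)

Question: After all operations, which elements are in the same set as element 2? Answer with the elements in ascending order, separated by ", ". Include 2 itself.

Answer: 1, 2, 3, 4, 6, 7, 8, 9, 10

Derivation:
Step 1: union(7, 4) -> merged; set of 7 now {4, 7}
Step 2: union(7, 8) -> merged; set of 7 now {4, 7, 8}
Step 3: union(8, 10) -> merged; set of 8 now {4, 7, 8, 10}
Step 4: union(3, 10) -> merged; set of 3 now {3, 4, 7, 8, 10}
Step 5: union(7, 3) -> already same set; set of 7 now {3, 4, 7, 8, 10}
Step 6: union(1, 8) -> merged; set of 1 now {1, 3, 4, 7, 8, 10}
Step 7: union(4, 1) -> already same set; set of 4 now {1, 3, 4, 7, 8, 10}
Step 8: union(4, 6) -> merged; set of 4 now {1, 3, 4, 6, 7, 8, 10}
Step 9: union(10, 3) -> already same set; set of 10 now {1, 3, 4, 6, 7, 8, 10}
Step 10: union(4, 9) -> merged; set of 4 now {1, 3, 4, 6, 7, 8, 9, 10}
Step 11: union(7, 4) -> already same set; set of 7 now {1, 3, 4, 6, 7, 8, 9, 10}
Step 12: union(9, 7) -> already same set; set of 9 now {1, 3, 4, 6, 7, 8, 9, 10}
Step 13: union(6, 3) -> already same set; set of 6 now {1, 3, 4, 6, 7, 8, 9, 10}
Step 14: union(3, 2) -> merged; set of 3 now {1, 2, 3, 4, 6, 7, 8, 9, 10}
Step 15: union(2, 9) -> already same set; set of 2 now {1, 2, 3, 4, 6, 7, 8, 9, 10}
Component of 2: {1, 2, 3, 4, 6, 7, 8, 9, 10}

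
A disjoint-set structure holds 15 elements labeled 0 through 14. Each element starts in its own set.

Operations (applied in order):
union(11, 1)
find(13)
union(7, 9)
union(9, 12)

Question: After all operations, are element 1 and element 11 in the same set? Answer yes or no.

Step 1: union(11, 1) -> merged; set of 11 now {1, 11}
Step 2: find(13) -> no change; set of 13 is {13}
Step 3: union(7, 9) -> merged; set of 7 now {7, 9}
Step 4: union(9, 12) -> merged; set of 9 now {7, 9, 12}
Set of 1: {1, 11}; 11 is a member.

Answer: yes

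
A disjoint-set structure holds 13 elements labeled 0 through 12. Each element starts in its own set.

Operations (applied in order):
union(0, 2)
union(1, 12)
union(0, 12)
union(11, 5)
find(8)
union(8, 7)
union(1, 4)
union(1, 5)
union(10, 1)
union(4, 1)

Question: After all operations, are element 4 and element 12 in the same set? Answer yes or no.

Answer: yes

Derivation:
Step 1: union(0, 2) -> merged; set of 0 now {0, 2}
Step 2: union(1, 12) -> merged; set of 1 now {1, 12}
Step 3: union(0, 12) -> merged; set of 0 now {0, 1, 2, 12}
Step 4: union(11, 5) -> merged; set of 11 now {5, 11}
Step 5: find(8) -> no change; set of 8 is {8}
Step 6: union(8, 7) -> merged; set of 8 now {7, 8}
Step 7: union(1, 4) -> merged; set of 1 now {0, 1, 2, 4, 12}
Step 8: union(1, 5) -> merged; set of 1 now {0, 1, 2, 4, 5, 11, 12}
Step 9: union(10, 1) -> merged; set of 10 now {0, 1, 2, 4, 5, 10, 11, 12}
Step 10: union(4, 1) -> already same set; set of 4 now {0, 1, 2, 4, 5, 10, 11, 12}
Set of 4: {0, 1, 2, 4, 5, 10, 11, 12}; 12 is a member.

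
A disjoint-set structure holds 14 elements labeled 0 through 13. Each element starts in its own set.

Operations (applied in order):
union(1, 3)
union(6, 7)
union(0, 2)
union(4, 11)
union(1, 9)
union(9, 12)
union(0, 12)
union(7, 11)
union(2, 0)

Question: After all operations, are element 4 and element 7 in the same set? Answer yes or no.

Answer: yes

Derivation:
Step 1: union(1, 3) -> merged; set of 1 now {1, 3}
Step 2: union(6, 7) -> merged; set of 6 now {6, 7}
Step 3: union(0, 2) -> merged; set of 0 now {0, 2}
Step 4: union(4, 11) -> merged; set of 4 now {4, 11}
Step 5: union(1, 9) -> merged; set of 1 now {1, 3, 9}
Step 6: union(9, 12) -> merged; set of 9 now {1, 3, 9, 12}
Step 7: union(0, 12) -> merged; set of 0 now {0, 1, 2, 3, 9, 12}
Step 8: union(7, 11) -> merged; set of 7 now {4, 6, 7, 11}
Step 9: union(2, 0) -> already same set; set of 2 now {0, 1, 2, 3, 9, 12}
Set of 4: {4, 6, 7, 11}; 7 is a member.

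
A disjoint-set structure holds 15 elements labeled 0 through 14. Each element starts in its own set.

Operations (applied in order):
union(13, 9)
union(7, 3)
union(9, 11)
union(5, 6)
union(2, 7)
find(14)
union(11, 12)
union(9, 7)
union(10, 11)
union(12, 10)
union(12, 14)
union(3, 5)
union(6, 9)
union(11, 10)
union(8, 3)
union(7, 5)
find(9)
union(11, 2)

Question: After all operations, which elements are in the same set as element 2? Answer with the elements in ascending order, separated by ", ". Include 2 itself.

Step 1: union(13, 9) -> merged; set of 13 now {9, 13}
Step 2: union(7, 3) -> merged; set of 7 now {3, 7}
Step 3: union(9, 11) -> merged; set of 9 now {9, 11, 13}
Step 4: union(5, 6) -> merged; set of 5 now {5, 6}
Step 5: union(2, 7) -> merged; set of 2 now {2, 3, 7}
Step 6: find(14) -> no change; set of 14 is {14}
Step 7: union(11, 12) -> merged; set of 11 now {9, 11, 12, 13}
Step 8: union(9, 7) -> merged; set of 9 now {2, 3, 7, 9, 11, 12, 13}
Step 9: union(10, 11) -> merged; set of 10 now {2, 3, 7, 9, 10, 11, 12, 13}
Step 10: union(12, 10) -> already same set; set of 12 now {2, 3, 7, 9, 10, 11, 12, 13}
Step 11: union(12, 14) -> merged; set of 12 now {2, 3, 7, 9, 10, 11, 12, 13, 14}
Step 12: union(3, 5) -> merged; set of 3 now {2, 3, 5, 6, 7, 9, 10, 11, 12, 13, 14}
Step 13: union(6, 9) -> already same set; set of 6 now {2, 3, 5, 6, 7, 9, 10, 11, 12, 13, 14}
Step 14: union(11, 10) -> already same set; set of 11 now {2, 3, 5, 6, 7, 9, 10, 11, 12, 13, 14}
Step 15: union(8, 3) -> merged; set of 8 now {2, 3, 5, 6, 7, 8, 9, 10, 11, 12, 13, 14}
Step 16: union(7, 5) -> already same set; set of 7 now {2, 3, 5, 6, 7, 8, 9, 10, 11, 12, 13, 14}
Step 17: find(9) -> no change; set of 9 is {2, 3, 5, 6, 7, 8, 9, 10, 11, 12, 13, 14}
Step 18: union(11, 2) -> already same set; set of 11 now {2, 3, 5, 6, 7, 8, 9, 10, 11, 12, 13, 14}
Component of 2: {2, 3, 5, 6, 7, 8, 9, 10, 11, 12, 13, 14}

Answer: 2, 3, 5, 6, 7, 8, 9, 10, 11, 12, 13, 14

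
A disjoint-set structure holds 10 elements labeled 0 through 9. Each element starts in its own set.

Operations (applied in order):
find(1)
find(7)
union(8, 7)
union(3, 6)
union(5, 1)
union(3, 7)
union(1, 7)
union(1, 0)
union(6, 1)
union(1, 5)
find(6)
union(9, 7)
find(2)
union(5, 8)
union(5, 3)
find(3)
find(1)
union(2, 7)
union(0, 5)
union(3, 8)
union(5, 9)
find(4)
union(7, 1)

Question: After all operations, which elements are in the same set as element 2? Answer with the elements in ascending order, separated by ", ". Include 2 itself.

Step 1: find(1) -> no change; set of 1 is {1}
Step 2: find(7) -> no change; set of 7 is {7}
Step 3: union(8, 7) -> merged; set of 8 now {7, 8}
Step 4: union(3, 6) -> merged; set of 3 now {3, 6}
Step 5: union(5, 1) -> merged; set of 5 now {1, 5}
Step 6: union(3, 7) -> merged; set of 3 now {3, 6, 7, 8}
Step 7: union(1, 7) -> merged; set of 1 now {1, 3, 5, 6, 7, 8}
Step 8: union(1, 0) -> merged; set of 1 now {0, 1, 3, 5, 6, 7, 8}
Step 9: union(6, 1) -> already same set; set of 6 now {0, 1, 3, 5, 6, 7, 8}
Step 10: union(1, 5) -> already same set; set of 1 now {0, 1, 3, 5, 6, 7, 8}
Step 11: find(6) -> no change; set of 6 is {0, 1, 3, 5, 6, 7, 8}
Step 12: union(9, 7) -> merged; set of 9 now {0, 1, 3, 5, 6, 7, 8, 9}
Step 13: find(2) -> no change; set of 2 is {2}
Step 14: union(5, 8) -> already same set; set of 5 now {0, 1, 3, 5, 6, 7, 8, 9}
Step 15: union(5, 3) -> already same set; set of 5 now {0, 1, 3, 5, 6, 7, 8, 9}
Step 16: find(3) -> no change; set of 3 is {0, 1, 3, 5, 6, 7, 8, 9}
Step 17: find(1) -> no change; set of 1 is {0, 1, 3, 5, 6, 7, 8, 9}
Step 18: union(2, 7) -> merged; set of 2 now {0, 1, 2, 3, 5, 6, 7, 8, 9}
Step 19: union(0, 5) -> already same set; set of 0 now {0, 1, 2, 3, 5, 6, 7, 8, 9}
Step 20: union(3, 8) -> already same set; set of 3 now {0, 1, 2, 3, 5, 6, 7, 8, 9}
Step 21: union(5, 9) -> already same set; set of 5 now {0, 1, 2, 3, 5, 6, 7, 8, 9}
Step 22: find(4) -> no change; set of 4 is {4}
Step 23: union(7, 1) -> already same set; set of 7 now {0, 1, 2, 3, 5, 6, 7, 8, 9}
Component of 2: {0, 1, 2, 3, 5, 6, 7, 8, 9}

Answer: 0, 1, 2, 3, 5, 6, 7, 8, 9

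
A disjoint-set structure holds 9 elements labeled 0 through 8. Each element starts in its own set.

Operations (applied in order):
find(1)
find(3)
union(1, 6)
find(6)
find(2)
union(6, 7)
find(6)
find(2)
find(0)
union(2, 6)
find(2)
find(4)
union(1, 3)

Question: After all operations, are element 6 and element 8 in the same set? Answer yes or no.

Step 1: find(1) -> no change; set of 1 is {1}
Step 2: find(3) -> no change; set of 3 is {3}
Step 3: union(1, 6) -> merged; set of 1 now {1, 6}
Step 4: find(6) -> no change; set of 6 is {1, 6}
Step 5: find(2) -> no change; set of 2 is {2}
Step 6: union(6, 7) -> merged; set of 6 now {1, 6, 7}
Step 7: find(6) -> no change; set of 6 is {1, 6, 7}
Step 8: find(2) -> no change; set of 2 is {2}
Step 9: find(0) -> no change; set of 0 is {0}
Step 10: union(2, 6) -> merged; set of 2 now {1, 2, 6, 7}
Step 11: find(2) -> no change; set of 2 is {1, 2, 6, 7}
Step 12: find(4) -> no change; set of 4 is {4}
Step 13: union(1, 3) -> merged; set of 1 now {1, 2, 3, 6, 7}
Set of 6: {1, 2, 3, 6, 7}; 8 is not a member.

Answer: no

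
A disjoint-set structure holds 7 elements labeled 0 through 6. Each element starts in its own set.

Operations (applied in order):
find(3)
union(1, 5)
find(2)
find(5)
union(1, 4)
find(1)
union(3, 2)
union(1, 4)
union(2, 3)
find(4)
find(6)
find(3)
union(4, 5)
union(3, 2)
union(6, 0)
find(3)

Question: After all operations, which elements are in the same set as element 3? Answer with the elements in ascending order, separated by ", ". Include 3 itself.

Step 1: find(3) -> no change; set of 3 is {3}
Step 2: union(1, 5) -> merged; set of 1 now {1, 5}
Step 3: find(2) -> no change; set of 2 is {2}
Step 4: find(5) -> no change; set of 5 is {1, 5}
Step 5: union(1, 4) -> merged; set of 1 now {1, 4, 5}
Step 6: find(1) -> no change; set of 1 is {1, 4, 5}
Step 7: union(3, 2) -> merged; set of 3 now {2, 3}
Step 8: union(1, 4) -> already same set; set of 1 now {1, 4, 5}
Step 9: union(2, 3) -> already same set; set of 2 now {2, 3}
Step 10: find(4) -> no change; set of 4 is {1, 4, 5}
Step 11: find(6) -> no change; set of 6 is {6}
Step 12: find(3) -> no change; set of 3 is {2, 3}
Step 13: union(4, 5) -> already same set; set of 4 now {1, 4, 5}
Step 14: union(3, 2) -> already same set; set of 3 now {2, 3}
Step 15: union(6, 0) -> merged; set of 6 now {0, 6}
Step 16: find(3) -> no change; set of 3 is {2, 3}
Component of 3: {2, 3}

Answer: 2, 3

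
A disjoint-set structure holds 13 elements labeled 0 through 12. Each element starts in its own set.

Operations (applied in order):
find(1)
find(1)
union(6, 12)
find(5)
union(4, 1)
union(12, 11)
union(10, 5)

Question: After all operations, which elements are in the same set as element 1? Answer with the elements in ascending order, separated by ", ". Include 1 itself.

Answer: 1, 4

Derivation:
Step 1: find(1) -> no change; set of 1 is {1}
Step 2: find(1) -> no change; set of 1 is {1}
Step 3: union(6, 12) -> merged; set of 6 now {6, 12}
Step 4: find(5) -> no change; set of 5 is {5}
Step 5: union(4, 1) -> merged; set of 4 now {1, 4}
Step 6: union(12, 11) -> merged; set of 12 now {6, 11, 12}
Step 7: union(10, 5) -> merged; set of 10 now {5, 10}
Component of 1: {1, 4}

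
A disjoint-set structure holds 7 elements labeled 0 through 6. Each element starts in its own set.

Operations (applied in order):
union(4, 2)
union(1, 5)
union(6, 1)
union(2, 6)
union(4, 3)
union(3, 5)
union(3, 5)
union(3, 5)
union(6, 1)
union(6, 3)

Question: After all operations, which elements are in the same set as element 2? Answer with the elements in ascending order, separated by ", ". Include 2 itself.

Answer: 1, 2, 3, 4, 5, 6

Derivation:
Step 1: union(4, 2) -> merged; set of 4 now {2, 4}
Step 2: union(1, 5) -> merged; set of 1 now {1, 5}
Step 3: union(6, 1) -> merged; set of 6 now {1, 5, 6}
Step 4: union(2, 6) -> merged; set of 2 now {1, 2, 4, 5, 6}
Step 5: union(4, 3) -> merged; set of 4 now {1, 2, 3, 4, 5, 6}
Step 6: union(3, 5) -> already same set; set of 3 now {1, 2, 3, 4, 5, 6}
Step 7: union(3, 5) -> already same set; set of 3 now {1, 2, 3, 4, 5, 6}
Step 8: union(3, 5) -> already same set; set of 3 now {1, 2, 3, 4, 5, 6}
Step 9: union(6, 1) -> already same set; set of 6 now {1, 2, 3, 4, 5, 6}
Step 10: union(6, 3) -> already same set; set of 6 now {1, 2, 3, 4, 5, 6}
Component of 2: {1, 2, 3, 4, 5, 6}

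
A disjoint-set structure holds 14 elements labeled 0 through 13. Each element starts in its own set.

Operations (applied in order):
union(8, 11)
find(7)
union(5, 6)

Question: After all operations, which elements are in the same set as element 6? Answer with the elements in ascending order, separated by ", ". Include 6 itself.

Answer: 5, 6

Derivation:
Step 1: union(8, 11) -> merged; set of 8 now {8, 11}
Step 2: find(7) -> no change; set of 7 is {7}
Step 3: union(5, 6) -> merged; set of 5 now {5, 6}
Component of 6: {5, 6}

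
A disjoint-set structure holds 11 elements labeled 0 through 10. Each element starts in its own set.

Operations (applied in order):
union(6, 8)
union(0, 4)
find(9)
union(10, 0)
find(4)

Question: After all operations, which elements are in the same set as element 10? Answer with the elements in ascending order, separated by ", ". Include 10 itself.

Step 1: union(6, 8) -> merged; set of 6 now {6, 8}
Step 2: union(0, 4) -> merged; set of 0 now {0, 4}
Step 3: find(9) -> no change; set of 9 is {9}
Step 4: union(10, 0) -> merged; set of 10 now {0, 4, 10}
Step 5: find(4) -> no change; set of 4 is {0, 4, 10}
Component of 10: {0, 4, 10}

Answer: 0, 4, 10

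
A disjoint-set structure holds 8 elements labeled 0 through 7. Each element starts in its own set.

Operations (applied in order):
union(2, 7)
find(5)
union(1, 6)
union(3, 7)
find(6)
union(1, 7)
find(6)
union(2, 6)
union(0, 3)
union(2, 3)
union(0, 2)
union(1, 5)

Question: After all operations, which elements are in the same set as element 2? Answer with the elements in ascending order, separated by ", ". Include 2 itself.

Answer: 0, 1, 2, 3, 5, 6, 7

Derivation:
Step 1: union(2, 7) -> merged; set of 2 now {2, 7}
Step 2: find(5) -> no change; set of 5 is {5}
Step 3: union(1, 6) -> merged; set of 1 now {1, 6}
Step 4: union(3, 7) -> merged; set of 3 now {2, 3, 7}
Step 5: find(6) -> no change; set of 6 is {1, 6}
Step 6: union(1, 7) -> merged; set of 1 now {1, 2, 3, 6, 7}
Step 7: find(6) -> no change; set of 6 is {1, 2, 3, 6, 7}
Step 8: union(2, 6) -> already same set; set of 2 now {1, 2, 3, 6, 7}
Step 9: union(0, 3) -> merged; set of 0 now {0, 1, 2, 3, 6, 7}
Step 10: union(2, 3) -> already same set; set of 2 now {0, 1, 2, 3, 6, 7}
Step 11: union(0, 2) -> already same set; set of 0 now {0, 1, 2, 3, 6, 7}
Step 12: union(1, 5) -> merged; set of 1 now {0, 1, 2, 3, 5, 6, 7}
Component of 2: {0, 1, 2, 3, 5, 6, 7}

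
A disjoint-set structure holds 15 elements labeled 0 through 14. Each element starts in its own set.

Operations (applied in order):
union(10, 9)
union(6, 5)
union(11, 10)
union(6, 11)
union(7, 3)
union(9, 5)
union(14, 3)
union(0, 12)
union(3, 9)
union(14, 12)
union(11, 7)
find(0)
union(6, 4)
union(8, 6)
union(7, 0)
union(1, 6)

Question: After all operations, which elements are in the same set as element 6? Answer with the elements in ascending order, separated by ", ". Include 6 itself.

Step 1: union(10, 9) -> merged; set of 10 now {9, 10}
Step 2: union(6, 5) -> merged; set of 6 now {5, 6}
Step 3: union(11, 10) -> merged; set of 11 now {9, 10, 11}
Step 4: union(6, 11) -> merged; set of 6 now {5, 6, 9, 10, 11}
Step 5: union(7, 3) -> merged; set of 7 now {3, 7}
Step 6: union(9, 5) -> already same set; set of 9 now {5, 6, 9, 10, 11}
Step 7: union(14, 3) -> merged; set of 14 now {3, 7, 14}
Step 8: union(0, 12) -> merged; set of 0 now {0, 12}
Step 9: union(3, 9) -> merged; set of 3 now {3, 5, 6, 7, 9, 10, 11, 14}
Step 10: union(14, 12) -> merged; set of 14 now {0, 3, 5, 6, 7, 9, 10, 11, 12, 14}
Step 11: union(11, 7) -> already same set; set of 11 now {0, 3, 5, 6, 7, 9, 10, 11, 12, 14}
Step 12: find(0) -> no change; set of 0 is {0, 3, 5, 6, 7, 9, 10, 11, 12, 14}
Step 13: union(6, 4) -> merged; set of 6 now {0, 3, 4, 5, 6, 7, 9, 10, 11, 12, 14}
Step 14: union(8, 6) -> merged; set of 8 now {0, 3, 4, 5, 6, 7, 8, 9, 10, 11, 12, 14}
Step 15: union(7, 0) -> already same set; set of 7 now {0, 3, 4, 5, 6, 7, 8, 9, 10, 11, 12, 14}
Step 16: union(1, 6) -> merged; set of 1 now {0, 1, 3, 4, 5, 6, 7, 8, 9, 10, 11, 12, 14}
Component of 6: {0, 1, 3, 4, 5, 6, 7, 8, 9, 10, 11, 12, 14}

Answer: 0, 1, 3, 4, 5, 6, 7, 8, 9, 10, 11, 12, 14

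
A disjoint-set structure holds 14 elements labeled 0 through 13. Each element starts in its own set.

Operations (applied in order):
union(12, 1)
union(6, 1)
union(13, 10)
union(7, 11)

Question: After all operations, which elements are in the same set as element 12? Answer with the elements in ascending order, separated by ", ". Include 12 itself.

Answer: 1, 6, 12

Derivation:
Step 1: union(12, 1) -> merged; set of 12 now {1, 12}
Step 2: union(6, 1) -> merged; set of 6 now {1, 6, 12}
Step 3: union(13, 10) -> merged; set of 13 now {10, 13}
Step 4: union(7, 11) -> merged; set of 7 now {7, 11}
Component of 12: {1, 6, 12}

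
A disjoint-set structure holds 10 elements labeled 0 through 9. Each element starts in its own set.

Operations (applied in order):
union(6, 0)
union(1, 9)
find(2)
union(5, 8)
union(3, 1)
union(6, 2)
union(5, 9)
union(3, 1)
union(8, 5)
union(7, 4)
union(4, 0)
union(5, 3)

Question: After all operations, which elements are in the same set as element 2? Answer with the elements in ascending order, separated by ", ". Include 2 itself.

Answer: 0, 2, 4, 6, 7

Derivation:
Step 1: union(6, 0) -> merged; set of 6 now {0, 6}
Step 2: union(1, 9) -> merged; set of 1 now {1, 9}
Step 3: find(2) -> no change; set of 2 is {2}
Step 4: union(5, 8) -> merged; set of 5 now {5, 8}
Step 5: union(3, 1) -> merged; set of 3 now {1, 3, 9}
Step 6: union(6, 2) -> merged; set of 6 now {0, 2, 6}
Step 7: union(5, 9) -> merged; set of 5 now {1, 3, 5, 8, 9}
Step 8: union(3, 1) -> already same set; set of 3 now {1, 3, 5, 8, 9}
Step 9: union(8, 5) -> already same set; set of 8 now {1, 3, 5, 8, 9}
Step 10: union(7, 4) -> merged; set of 7 now {4, 7}
Step 11: union(4, 0) -> merged; set of 4 now {0, 2, 4, 6, 7}
Step 12: union(5, 3) -> already same set; set of 5 now {1, 3, 5, 8, 9}
Component of 2: {0, 2, 4, 6, 7}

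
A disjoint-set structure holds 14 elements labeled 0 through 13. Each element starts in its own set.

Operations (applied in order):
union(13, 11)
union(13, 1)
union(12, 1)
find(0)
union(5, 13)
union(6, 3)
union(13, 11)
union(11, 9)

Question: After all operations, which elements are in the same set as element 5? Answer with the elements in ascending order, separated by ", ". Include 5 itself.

Step 1: union(13, 11) -> merged; set of 13 now {11, 13}
Step 2: union(13, 1) -> merged; set of 13 now {1, 11, 13}
Step 3: union(12, 1) -> merged; set of 12 now {1, 11, 12, 13}
Step 4: find(0) -> no change; set of 0 is {0}
Step 5: union(5, 13) -> merged; set of 5 now {1, 5, 11, 12, 13}
Step 6: union(6, 3) -> merged; set of 6 now {3, 6}
Step 7: union(13, 11) -> already same set; set of 13 now {1, 5, 11, 12, 13}
Step 8: union(11, 9) -> merged; set of 11 now {1, 5, 9, 11, 12, 13}
Component of 5: {1, 5, 9, 11, 12, 13}

Answer: 1, 5, 9, 11, 12, 13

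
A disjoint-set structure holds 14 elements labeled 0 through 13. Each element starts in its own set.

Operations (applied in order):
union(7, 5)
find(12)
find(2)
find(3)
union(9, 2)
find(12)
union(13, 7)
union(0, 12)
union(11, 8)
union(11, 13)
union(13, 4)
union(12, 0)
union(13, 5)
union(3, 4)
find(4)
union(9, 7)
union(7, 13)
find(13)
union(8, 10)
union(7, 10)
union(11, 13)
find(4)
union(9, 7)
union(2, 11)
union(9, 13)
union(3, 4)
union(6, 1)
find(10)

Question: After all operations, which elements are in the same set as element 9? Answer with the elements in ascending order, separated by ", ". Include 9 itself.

Step 1: union(7, 5) -> merged; set of 7 now {5, 7}
Step 2: find(12) -> no change; set of 12 is {12}
Step 3: find(2) -> no change; set of 2 is {2}
Step 4: find(3) -> no change; set of 3 is {3}
Step 5: union(9, 2) -> merged; set of 9 now {2, 9}
Step 6: find(12) -> no change; set of 12 is {12}
Step 7: union(13, 7) -> merged; set of 13 now {5, 7, 13}
Step 8: union(0, 12) -> merged; set of 0 now {0, 12}
Step 9: union(11, 8) -> merged; set of 11 now {8, 11}
Step 10: union(11, 13) -> merged; set of 11 now {5, 7, 8, 11, 13}
Step 11: union(13, 4) -> merged; set of 13 now {4, 5, 7, 8, 11, 13}
Step 12: union(12, 0) -> already same set; set of 12 now {0, 12}
Step 13: union(13, 5) -> already same set; set of 13 now {4, 5, 7, 8, 11, 13}
Step 14: union(3, 4) -> merged; set of 3 now {3, 4, 5, 7, 8, 11, 13}
Step 15: find(4) -> no change; set of 4 is {3, 4, 5, 7, 8, 11, 13}
Step 16: union(9, 7) -> merged; set of 9 now {2, 3, 4, 5, 7, 8, 9, 11, 13}
Step 17: union(7, 13) -> already same set; set of 7 now {2, 3, 4, 5, 7, 8, 9, 11, 13}
Step 18: find(13) -> no change; set of 13 is {2, 3, 4, 5, 7, 8, 9, 11, 13}
Step 19: union(8, 10) -> merged; set of 8 now {2, 3, 4, 5, 7, 8, 9, 10, 11, 13}
Step 20: union(7, 10) -> already same set; set of 7 now {2, 3, 4, 5, 7, 8, 9, 10, 11, 13}
Step 21: union(11, 13) -> already same set; set of 11 now {2, 3, 4, 5, 7, 8, 9, 10, 11, 13}
Step 22: find(4) -> no change; set of 4 is {2, 3, 4, 5, 7, 8, 9, 10, 11, 13}
Step 23: union(9, 7) -> already same set; set of 9 now {2, 3, 4, 5, 7, 8, 9, 10, 11, 13}
Step 24: union(2, 11) -> already same set; set of 2 now {2, 3, 4, 5, 7, 8, 9, 10, 11, 13}
Step 25: union(9, 13) -> already same set; set of 9 now {2, 3, 4, 5, 7, 8, 9, 10, 11, 13}
Step 26: union(3, 4) -> already same set; set of 3 now {2, 3, 4, 5, 7, 8, 9, 10, 11, 13}
Step 27: union(6, 1) -> merged; set of 6 now {1, 6}
Step 28: find(10) -> no change; set of 10 is {2, 3, 4, 5, 7, 8, 9, 10, 11, 13}
Component of 9: {2, 3, 4, 5, 7, 8, 9, 10, 11, 13}

Answer: 2, 3, 4, 5, 7, 8, 9, 10, 11, 13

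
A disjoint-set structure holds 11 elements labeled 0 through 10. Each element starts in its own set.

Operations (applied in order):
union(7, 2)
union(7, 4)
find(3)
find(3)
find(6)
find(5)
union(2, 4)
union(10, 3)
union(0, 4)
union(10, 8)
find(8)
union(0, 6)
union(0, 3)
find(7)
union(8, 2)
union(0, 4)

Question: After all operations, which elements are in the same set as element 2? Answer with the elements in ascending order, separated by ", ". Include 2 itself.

Answer: 0, 2, 3, 4, 6, 7, 8, 10

Derivation:
Step 1: union(7, 2) -> merged; set of 7 now {2, 7}
Step 2: union(7, 4) -> merged; set of 7 now {2, 4, 7}
Step 3: find(3) -> no change; set of 3 is {3}
Step 4: find(3) -> no change; set of 3 is {3}
Step 5: find(6) -> no change; set of 6 is {6}
Step 6: find(5) -> no change; set of 5 is {5}
Step 7: union(2, 4) -> already same set; set of 2 now {2, 4, 7}
Step 8: union(10, 3) -> merged; set of 10 now {3, 10}
Step 9: union(0, 4) -> merged; set of 0 now {0, 2, 4, 7}
Step 10: union(10, 8) -> merged; set of 10 now {3, 8, 10}
Step 11: find(8) -> no change; set of 8 is {3, 8, 10}
Step 12: union(0, 6) -> merged; set of 0 now {0, 2, 4, 6, 7}
Step 13: union(0, 3) -> merged; set of 0 now {0, 2, 3, 4, 6, 7, 8, 10}
Step 14: find(7) -> no change; set of 7 is {0, 2, 3, 4, 6, 7, 8, 10}
Step 15: union(8, 2) -> already same set; set of 8 now {0, 2, 3, 4, 6, 7, 8, 10}
Step 16: union(0, 4) -> already same set; set of 0 now {0, 2, 3, 4, 6, 7, 8, 10}
Component of 2: {0, 2, 3, 4, 6, 7, 8, 10}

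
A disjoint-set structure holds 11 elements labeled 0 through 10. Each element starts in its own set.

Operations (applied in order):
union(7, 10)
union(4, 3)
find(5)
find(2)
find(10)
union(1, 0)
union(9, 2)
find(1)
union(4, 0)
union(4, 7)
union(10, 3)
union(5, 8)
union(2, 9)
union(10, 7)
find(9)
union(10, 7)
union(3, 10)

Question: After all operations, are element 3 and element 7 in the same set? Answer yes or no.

Answer: yes

Derivation:
Step 1: union(7, 10) -> merged; set of 7 now {7, 10}
Step 2: union(4, 3) -> merged; set of 4 now {3, 4}
Step 3: find(5) -> no change; set of 5 is {5}
Step 4: find(2) -> no change; set of 2 is {2}
Step 5: find(10) -> no change; set of 10 is {7, 10}
Step 6: union(1, 0) -> merged; set of 1 now {0, 1}
Step 7: union(9, 2) -> merged; set of 9 now {2, 9}
Step 8: find(1) -> no change; set of 1 is {0, 1}
Step 9: union(4, 0) -> merged; set of 4 now {0, 1, 3, 4}
Step 10: union(4, 7) -> merged; set of 4 now {0, 1, 3, 4, 7, 10}
Step 11: union(10, 3) -> already same set; set of 10 now {0, 1, 3, 4, 7, 10}
Step 12: union(5, 8) -> merged; set of 5 now {5, 8}
Step 13: union(2, 9) -> already same set; set of 2 now {2, 9}
Step 14: union(10, 7) -> already same set; set of 10 now {0, 1, 3, 4, 7, 10}
Step 15: find(9) -> no change; set of 9 is {2, 9}
Step 16: union(10, 7) -> already same set; set of 10 now {0, 1, 3, 4, 7, 10}
Step 17: union(3, 10) -> already same set; set of 3 now {0, 1, 3, 4, 7, 10}
Set of 3: {0, 1, 3, 4, 7, 10}; 7 is a member.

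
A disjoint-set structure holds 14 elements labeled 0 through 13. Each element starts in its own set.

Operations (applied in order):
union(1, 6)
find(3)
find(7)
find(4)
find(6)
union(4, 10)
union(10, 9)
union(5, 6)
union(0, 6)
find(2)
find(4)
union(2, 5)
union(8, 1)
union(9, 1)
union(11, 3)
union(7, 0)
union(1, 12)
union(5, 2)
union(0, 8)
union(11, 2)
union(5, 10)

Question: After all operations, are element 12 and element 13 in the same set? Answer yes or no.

Step 1: union(1, 6) -> merged; set of 1 now {1, 6}
Step 2: find(3) -> no change; set of 3 is {3}
Step 3: find(7) -> no change; set of 7 is {7}
Step 4: find(4) -> no change; set of 4 is {4}
Step 5: find(6) -> no change; set of 6 is {1, 6}
Step 6: union(4, 10) -> merged; set of 4 now {4, 10}
Step 7: union(10, 9) -> merged; set of 10 now {4, 9, 10}
Step 8: union(5, 6) -> merged; set of 5 now {1, 5, 6}
Step 9: union(0, 6) -> merged; set of 0 now {0, 1, 5, 6}
Step 10: find(2) -> no change; set of 2 is {2}
Step 11: find(4) -> no change; set of 4 is {4, 9, 10}
Step 12: union(2, 5) -> merged; set of 2 now {0, 1, 2, 5, 6}
Step 13: union(8, 1) -> merged; set of 8 now {0, 1, 2, 5, 6, 8}
Step 14: union(9, 1) -> merged; set of 9 now {0, 1, 2, 4, 5, 6, 8, 9, 10}
Step 15: union(11, 3) -> merged; set of 11 now {3, 11}
Step 16: union(7, 0) -> merged; set of 7 now {0, 1, 2, 4, 5, 6, 7, 8, 9, 10}
Step 17: union(1, 12) -> merged; set of 1 now {0, 1, 2, 4, 5, 6, 7, 8, 9, 10, 12}
Step 18: union(5, 2) -> already same set; set of 5 now {0, 1, 2, 4, 5, 6, 7, 8, 9, 10, 12}
Step 19: union(0, 8) -> already same set; set of 0 now {0, 1, 2, 4, 5, 6, 7, 8, 9, 10, 12}
Step 20: union(11, 2) -> merged; set of 11 now {0, 1, 2, 3, 4, 5, 6, 7, 8, 9, 10, 11, 12}
Step 21: union(5, 10) -> already same set; set of 5 now {0, 1, 2, 3, 4, 5, 6, 7, 8, 9, 10, 11, 12}
Set of 12: {0, 1, 2, 3, 4, 5, 6, 7, 8, 9, 10, 11, 12}; 13 is not a member.

Answer: no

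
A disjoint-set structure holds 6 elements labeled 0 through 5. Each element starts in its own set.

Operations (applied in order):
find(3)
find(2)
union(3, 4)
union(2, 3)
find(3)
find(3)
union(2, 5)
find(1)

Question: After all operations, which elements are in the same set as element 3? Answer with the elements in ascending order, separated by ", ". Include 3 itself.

Step 1: find(3) -> no change; set of 3 is {3}
Step 2: find(2) -> no change; set of 2 is {2}
Step 3: union(3, 4) -> merged; set of 3 now {3, 4}
Step 4: union(2, 3) -> merged; set of 2 now {2, 3, 4}
Step 5: find(3) -> no change; set of 3 is {2, 3, 4}
Step 6: find(3) -> no change; set of 3 is {2, 3, 4}
Step 7: union(2, 5) -> merged; set of 2 now {2, 3, 4, 5}
Step 8: find(1) -> no change; set of 1 is {1}
Component of 3: {2, 3, 4, 5}

Answer: 2, 3, 4, 5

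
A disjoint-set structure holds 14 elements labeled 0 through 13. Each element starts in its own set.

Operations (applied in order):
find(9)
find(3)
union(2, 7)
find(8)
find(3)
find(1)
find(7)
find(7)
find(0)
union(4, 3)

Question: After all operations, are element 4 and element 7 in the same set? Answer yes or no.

Step 1: find(9) -> no change; set of 9 is {9}
Step 2: find(3) -> no change; set of 3 is {3}
Step 3: union(2, 7) -> merged; set of 2 now {2, 7}
Step 4: find(8) -> no change; set of 8 is {8}
Step 5: find(3) -> no change; set of 3 is {3}
Step 6: find(1) -> no change; set of 1 is {1}
Step 7: find(7) -> no change; set of 7 is {2, 7}
Step 8: find(7) -> no change; set of 7 is {2, 7}
Step 9: find(0) -> no change; set of 0 is {0}
Step 10: union(4, 3) -> merged; set of 4 now {3, 4}
Set of 4: {3, 4}; 7 is not a member.

Answer: no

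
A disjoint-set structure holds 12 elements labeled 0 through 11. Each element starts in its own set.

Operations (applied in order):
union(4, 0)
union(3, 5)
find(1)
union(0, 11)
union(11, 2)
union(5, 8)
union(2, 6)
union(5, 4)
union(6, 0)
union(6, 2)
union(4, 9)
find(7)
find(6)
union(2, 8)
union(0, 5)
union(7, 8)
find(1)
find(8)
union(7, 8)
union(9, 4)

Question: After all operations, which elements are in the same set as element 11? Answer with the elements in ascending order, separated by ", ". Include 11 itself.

Step 1: union(4, 0) -> merged; set of 4 now {0, 4}
Step 2: union(3, 5) -> merged; set of 3 now {3, 5}
Step 3: find(1) -> no change; set of 1 is {1}
Step 4: union(0, 11) -> merged; set of 0 now {0, 4, 11}
Step 5: union(11, 2) -> merged; set of 11 now {0, 2, 4, 11}
Step 6: union(5, 8) -> merged; set of 5 now {3, 5, 8}
Step 7: union(2, 6) -> merged; set of 2 now {0, 2, 4, 6, 11}
Step 8: union(5, 4) -> merged; set of 5 now {0, 2, 3, 4, 5, 6, 8, 11}
Step 9: union(6, 0) -> already same set; set of 6 now {0, 2, 3, 4, 5, 6, 8, 11}
Step 10: union(6, 2) -> already same set; set of 6 now {0, 2, 3, 4, 5, 6, 8, 11}
Step 11: union(4, 9) -> merged; set of 4 now {0, 2, 3, 4, 5, 6, 8, 9, 11}
Step 12: find(7) -> no change; set of 7 is {7}
Step 13: find(6) -> no change; set of 6 is {0, 2, 3, 4, 5, 6, 8, 9, 11}
Step 14: union(2, 8) -> already same set; set of 2 now {0, 2, 3, 4, 5, 6, 8, 9, 11}
Step 15: union(0, 5) -> already same set; set of 0 now {0, 2, 3, 4, 5, 6, 8, 9, 11}
Step 16: union(7, 8) -> merged; set of 7 now {0, 2, 3, 4, 5, 6, 7, 8, 9, 11}
Step 17: find(1) -> no change; set of 1 is {1}
Step 18: find(8) -> no change; set of 8 is {0, 2, 3, 4, 5, 6, 7, 8, 9, 11}
Step 19: union(7, 8) -> already same set; set of 7 now {0, 2, 3, 4, 5, 6, 7, 8, 9, 11}
Step 20: union(9, 4) -> already same set; set of 9 now {0, 2, 3, 4, 5, 6, 7, 8, 9, 11}
Component of 11: {0, 2, 3, 4, 5, 6, 7, 8, 9, 11}

Answer: 0, 2, 3, 4, 5, 6, 7, 8, 9, 11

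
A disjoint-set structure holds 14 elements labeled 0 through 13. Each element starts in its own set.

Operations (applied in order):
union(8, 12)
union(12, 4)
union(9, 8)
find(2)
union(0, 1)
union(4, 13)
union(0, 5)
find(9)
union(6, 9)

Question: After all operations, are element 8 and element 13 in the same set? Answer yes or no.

Answer: yes

Derivation:
Step 1: union(8, 12) -> merged; set of 8 now {8, 12}
Step 2: union(12, 4) -> merged; set of 12 now {4, 8, 12}
Step 3: union(9, 8) -> merged; set of 9 now {4, 8, 9, 12}
Step 4: find(2) -> no change; set of 2 is {2}
Step 5: union(0, 1) -> merged; set of 0 now {0, 1}
Step 6: union(4, 13) -> merged; set of 4 now {4, 8, 9, 12, 13}
Step 7: union(0, 5) -> merged; set of 0 now {0, 1, 5}
Step 8: find(9) -> no change; set of 9 is {4, 8, 9, 12, 13}
Step 9: union(6, 9) -> merged; set of 6 now {4, 6, 8, 9, 12, 13}
Set of 8: {4, 6, 8, 9, 12, 13}; 13 is a member.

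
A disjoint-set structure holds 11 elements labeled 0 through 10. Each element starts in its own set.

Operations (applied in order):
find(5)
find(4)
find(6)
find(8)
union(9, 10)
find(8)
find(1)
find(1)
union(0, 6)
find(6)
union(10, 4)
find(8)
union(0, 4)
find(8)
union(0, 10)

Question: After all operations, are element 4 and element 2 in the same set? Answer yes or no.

Step 1: find(5) -> no change; set of 5 is {5}
Step 2: find(4) -> no change; set of 4 is {4}
Step 3: find(6) -> no change; set of 6 is {6}
Step 4: find(8) -> no change; set of 8 is {8}
Step 5: union(9, 10) -> merged; set of 9 now {9, 10}
Step 6: find(8) -> no change; set of 8 is {8}
Step 7: find(1) -> no change; set of 1 is {1}
Step 8: find(1) -> no change; set of 1 is {1}
Step 9: union(0, 6) -> merged; set of 0 now {0, 6}
Step 10: find(6) -> no change; set of 6 is {0, 6}
Step 11: union(10, 4) -> merged; set of 10 now {4, 9, 10}
Step 12: find(8) -> no change; set of 8 is {8}
Step 13: union(0, 4) -> merged; set of 0 now {0, 4, 6, 9, 10}
Step 14: find(8) -> no change; set of 8 is {8}
Step 15: union(0, 10) -> already same set; set of 0 now {0, 4, 6, 9, 10}
Set of 4: {0, 4, 6, 9, 10}; 2 is not a member.

Answer: no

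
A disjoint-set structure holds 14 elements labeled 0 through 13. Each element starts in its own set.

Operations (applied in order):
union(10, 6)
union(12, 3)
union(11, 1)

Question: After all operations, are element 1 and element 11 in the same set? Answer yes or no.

Answer: yes

Derivation:
Step 1: union(10, 6) -> merged; set of 10 now {6, 10}
Step 2: union(12, 3) -> merged; set of 12 now {3, 12}
Step 3: union(11, 1) -> merged; set of 11 now {1, 11}
Set of 1: {1, 11}; 11 is a member.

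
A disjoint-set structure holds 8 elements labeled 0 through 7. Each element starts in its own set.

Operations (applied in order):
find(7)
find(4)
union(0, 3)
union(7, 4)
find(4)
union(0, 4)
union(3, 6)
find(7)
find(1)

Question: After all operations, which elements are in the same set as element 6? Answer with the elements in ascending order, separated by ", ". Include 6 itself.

Answer: 0, 3, 4, 6, 7

Derivation:
Step 1: find(7) -> no change; set of 7 is {7}
Step 2: find(4) -> no change; set of 4 is {4}
Step 3: union(0, 3) -> merged; set of 0 now {0, 3}
Step 4: union(7, 4) -> merged; set of 7 now {4, 7}
Step 5: find(4) -> no change; set of 4 is {4, 7}
Step 6: union(0, 4) -> merged; set of 0 now {0, 3, 4, 7}
Step 7: union(3, 6) -> merged; set of 3 now {0, 3, 4, 6, 7}
Step 8: find(7) -> no change; set of 7 is {0, 3, 4, 6, 7}
Step 9: find(1) -> no change; set of 1 is {1}
Component of 6: {0, 3, 4, 6, 7}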